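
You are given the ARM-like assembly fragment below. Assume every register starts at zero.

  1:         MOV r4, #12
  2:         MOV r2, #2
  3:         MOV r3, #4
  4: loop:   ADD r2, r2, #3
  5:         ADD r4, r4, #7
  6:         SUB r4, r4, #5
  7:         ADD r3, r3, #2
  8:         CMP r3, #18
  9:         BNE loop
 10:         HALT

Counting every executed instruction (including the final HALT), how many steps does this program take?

after MOV r4, #12: r4=12
after MOV r2, #2: r2=2
after MOV r3, #4: r3=4
after ADD r2, r2, #3: r2=2+3=5
after ADD r4, r4, #7: r4=12+7=19
after SUB r4, r4, #5: r4=19-5=14
after ADD r3, r3, #2: r3=4+2=6
CMP r3, #18  (cmp 6,18)
BNE loop: taken
after ADD r2, r2, #3: r2=5+3=8
after ADD r4, r4, #7: r4=14+7=21
after SUB r4, r4, #5: r4=21-5=16
after ADD r3, r3, #2: r3=6+2=8
CMP r3, #18  (cmp 8,18)
BNE loop: taken
after ADD r2, r2, #3: r2=8+3=11
after ADD r4, r4, #7: r4=16+7=23
after SUB r4, r4, #5: r4=23-5=18
after ADD r3, r3, #2: r3=8+2=10
CMP r3, #18  (cmp 10,18)
BNE loop: taken
after ADD r2, r2, #3: r2=11+3=14
after ADD r4, r4, #7: r4=18+7=25
after SUB r4, r4, #5: r4=25-5=20
after ADD r3, r3, #2: r3=10+2=12
CMP r3, #18  (cmp 12,18)
BNE loop: taken
after ADD r2, r2, #3: r2=14+3=17
after ADD r4, r4, #7: r4=20+7=27
after SUB r4, r4, #5: r4=27-5=22
after ADD r3, r3, #2: r3=12+2=14
CMP r3, #18  (cmp 14,18)
BNE loop: taken
after ADD r2, r2, #3: r2=17+3=20
after ADD r4, r4, #7: r4=22+7=29
after SUB r4, r4, #5: r4=29-5=24
after ADD r3, r3, #2: r3=14+2=16
CMP r3, #18  (cmp 16,18)
BNE loop: taken
after ADD r2, r2, #3: r2=20+3=23
after ADD r4, r4, #7: r4=24+7=31
after SUB r4, r4, #5: r4=31-5=26
after ADD r3, r3, #2: r3=16+2=18
CMP r3, #18  (cmp 18,18)
BNE loop: not taken
halt.
Total executed instructions: 46.

46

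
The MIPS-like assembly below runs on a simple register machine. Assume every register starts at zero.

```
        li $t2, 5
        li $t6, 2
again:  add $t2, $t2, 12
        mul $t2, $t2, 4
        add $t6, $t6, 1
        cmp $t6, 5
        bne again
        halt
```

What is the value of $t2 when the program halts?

li $t2, 5 → $t2=5
li $t6, 2 → $t6=2
add $t2, $t2, 12 → $t2=5+12=17
mul $t2, $t2, 4 → $t2=17*4=68
add $t6, $t6, 1 → $t6=2+1=3
cmp $t6, 5  (cmp 3,5)
bne again: taken
add $t2, $t2, 12 → $t2=68+12=80
mul $t2, $t2, 4 → $t2=80*4=320
add $t6, $t6, 1 → $t6=3+1=4
cmp $t6, 5  (cmp 4,5)
bne again: taken
add $t2, $t2, 12 → $t2=320+12=332
mul $t2, $t2, 4 → $t2=332*4=1328
add $t6, $t6, 1 → $t6=4+1=5
cmp $t6, 5  (cmp 5,5)
bne again: not taken
halt.

1328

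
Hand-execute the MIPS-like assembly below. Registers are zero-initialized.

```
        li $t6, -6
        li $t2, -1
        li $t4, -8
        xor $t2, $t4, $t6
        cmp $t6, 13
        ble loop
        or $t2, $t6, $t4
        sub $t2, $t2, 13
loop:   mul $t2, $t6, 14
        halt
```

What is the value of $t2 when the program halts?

-84

$t6=-6
$t2=-1
$t4=-8
$t2=(-8)^(-6)=2
cmp $t6, 13  (cmp -6,13)
ble loop: taken
$t2=(-6)*14=-84
halt.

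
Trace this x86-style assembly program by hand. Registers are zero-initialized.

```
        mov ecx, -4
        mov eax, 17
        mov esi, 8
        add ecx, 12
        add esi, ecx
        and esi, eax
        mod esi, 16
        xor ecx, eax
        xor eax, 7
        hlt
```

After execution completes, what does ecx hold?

25

ecx=-4
eax=17
esi=8
ecx=(-4)+12=8
esi=8+8=16
esi=16&17=16
esi=16%16=0
ecx=8^17=25
eax=17^7=22
halt.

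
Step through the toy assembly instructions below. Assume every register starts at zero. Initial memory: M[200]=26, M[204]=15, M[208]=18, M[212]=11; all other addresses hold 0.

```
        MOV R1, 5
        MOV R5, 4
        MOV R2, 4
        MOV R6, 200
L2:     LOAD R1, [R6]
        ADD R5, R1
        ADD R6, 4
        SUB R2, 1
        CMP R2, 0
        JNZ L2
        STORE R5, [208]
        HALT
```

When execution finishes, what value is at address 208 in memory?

74

after MOV R1, 5: R1=5
after MOV R5, 4: R5=4
after MOV R2, 4: R2=4
after MOV R6, 200: R6=200
after LOAD R1, [R6]: R1=M[200]=26
after ADD R5, R1: R5=4+26=30
after ADD R6, 4: R6=200+4=204
after SUB R2, 1: R2=4-1=3
CMP R2, 0  (cmp 3,0)
JNZ L2: taken
after LOAD R1, [R6]: R1=M[204]=15
after ADD R5, R1: R5=30+15=45
after ADD R6, 4: R6=204+4=208
after SUB R2, 1: R2=3-1=2
CMP R2, 0  (cmp 2,0)
JNZ L2: taken
after LOAD R1, [R6]: R1=M[208]=18
after ADD R5, R1: R5=45+18=63
after ADD R6, 4: R6=208+4=212
after SUB R2, 1: R2=2-1=1
CMP R2, 0  (cmp 1,0)
JNZ L2: taken
after LOAD R1, [R6]: R1=M[212]=11
after ADD R5, R1: R5=63+11=74
after ADD R6, 4: R6=212+4=216
after SUB R2, 1: R2=1-1=0
CMP R2, 0  (cmp 0,0)
JNZ L2: not taken
STORE R5, [208] → M[208]=74
halt.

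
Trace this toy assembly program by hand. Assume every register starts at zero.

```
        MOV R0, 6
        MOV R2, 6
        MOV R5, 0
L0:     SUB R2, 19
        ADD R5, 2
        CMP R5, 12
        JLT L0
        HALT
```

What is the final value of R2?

-108

after MOV R0, 6: R0=6
after MOV R2, 6: R2=6
after MOV R5, 0: R5=0
after SUB R2, 19: R2=6-19=-13
after ADD R5, 2: R5=0+2=2
CMP R5, 12  (cmp 2,12)
JLT L0: taken
after SUB R2, 19: R2=(-13)-19=-32
after ADD R5, 2: R5=2+2=4
CMP R5, 12  (cmp 4,12)
JLT L0: taken
after SUB R2, 19: R2=(-32)-19=-51
after ADD R5, 2: R5=4+2=6
CMP R5, 12  (cmp 6,12)
JLT L0: taken
after SUB R2, 19: R2=(-51)-19=-70
after ADD R5, 2: R5=6+2=8
CMP R5, 12  (cmp 8,12)
JLT L0: taken
after SUB R2, 19: R2=(-70)-19=-89
after ADD R5, 2: R5=8+2=10
CMP R5, 12  (cmp 10,12)
JLT L0: taken
after SUB R2, 19: R2=(-89)-19=-108
after ADD R5, 2: R5=10+2=12
CMP R5, 12  (cmp 12,12)
JLT L0: not taken
halt.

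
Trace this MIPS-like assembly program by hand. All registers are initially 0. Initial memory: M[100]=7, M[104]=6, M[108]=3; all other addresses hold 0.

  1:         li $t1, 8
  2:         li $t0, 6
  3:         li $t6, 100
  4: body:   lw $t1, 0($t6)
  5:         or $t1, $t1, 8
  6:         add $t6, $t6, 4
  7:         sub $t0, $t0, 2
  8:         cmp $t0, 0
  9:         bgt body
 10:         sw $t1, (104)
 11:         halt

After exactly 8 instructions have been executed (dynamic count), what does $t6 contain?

104

li $t1, 8 → $t1=8
li $t0, 6 → $t0=6
li $t6, 100 → $t6=100
lw $t1, 0($t6) → $t1=M[100]=7
or $t1, $t1, 8 → $t1=7|8=15
add $t6, $t6, 4 → $t6=100+4=104
sub $t0, $t0, 2 → $t0=6-2=4
cmp $t0, 0  (cmp 4,0)
After step 8: $t6 = 104.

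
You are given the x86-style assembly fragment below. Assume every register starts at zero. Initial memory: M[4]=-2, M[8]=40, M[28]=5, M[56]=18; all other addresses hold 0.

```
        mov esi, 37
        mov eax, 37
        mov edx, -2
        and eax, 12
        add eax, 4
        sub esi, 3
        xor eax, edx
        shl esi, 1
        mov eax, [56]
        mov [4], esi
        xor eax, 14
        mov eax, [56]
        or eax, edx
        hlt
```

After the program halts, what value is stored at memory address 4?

mov esi, 37 → esi=37
mov eax, 37 → eax=37
mov edx, -2 → edx=-2
and eax, 12 → eax=37&12=4
add eax, 4 → eax=4+4=8
sub esi, 3 → esi=37-3=34
xor eax, edx → eax=8^(-2)=-10
shl esi, 1 → esi=34<<1=68
mov eax, [56] → eax=M[56]=18
mov [4], esi → M[4]=68
xor eax, 14 → eax=18^14=28
mov eax, [56] → eax=M[56]=18
or eax, edx → eax=18|(-2)=-2
halt.

68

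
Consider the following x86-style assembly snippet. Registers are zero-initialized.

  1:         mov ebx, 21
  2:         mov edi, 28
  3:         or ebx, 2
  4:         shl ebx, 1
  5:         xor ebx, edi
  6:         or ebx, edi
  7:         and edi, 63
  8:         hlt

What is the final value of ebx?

ebx=21
edi=28
ebx=21|2=23
ebx=23<<1=46
ebx=46^28=50
ebx=50|28=62
edi=28&63=28
halt.

62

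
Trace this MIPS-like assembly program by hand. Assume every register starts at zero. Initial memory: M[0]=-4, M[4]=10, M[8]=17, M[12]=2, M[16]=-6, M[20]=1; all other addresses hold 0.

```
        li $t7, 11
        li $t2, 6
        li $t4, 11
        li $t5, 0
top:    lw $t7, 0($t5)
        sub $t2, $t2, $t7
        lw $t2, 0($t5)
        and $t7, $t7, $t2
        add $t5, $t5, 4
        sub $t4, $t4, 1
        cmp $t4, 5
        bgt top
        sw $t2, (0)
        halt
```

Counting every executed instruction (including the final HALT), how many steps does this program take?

li $t7, 11 → $t7=11
li $t2, 6 → $t2=6
li $t4, 11 → $t4=11
li $t5, 0 → $t5=0
lw $t7, 0($t5) → $t7=M[0]=-4
sub $t2, $t2, $t7 → $t2=6-(-4)=10
lw $t2, 0($t5) → $t2=M[0]=-4
and $t7, $t7, $t2 → $t7=(-4)&(-4)=-4
add $t5, $t5, 4 → $t5=0+4=4
sub $t4, $t4, 1 → $t4=11-1=10
cmp $t4, 5  (cmp 10,5)
bgt top: taken
lw $t7, 0($t5) → $t7=M[4]=10
sub $t2, $t2, $t7 → $t2=(-4)-10=-14
lw $t2, 0($t5) → $t2=M[4]=10
and $t7, $t7, $t2 → $t7=10&10=10
add $t5, $t5, 4 → $t5=4+4=8
sub $t4, $t4, 1 → $t4=10-1=9
cmp $t4, 5  (cmp 9,5)
bgt top: taken
lw $t7, 0($t5) → $t7=M[8]=17
sub $t2, $t2, $t7 → $t2=10-17=-7
lw $t2, 0($t5) → $t2=M[8]=17
and $t7, $t7, $t2 → $t7=17&17=17
add $t5, $t5, 4 → $t5=8+4=12
sub $t4, $t4, 1 → $t4=9-1=8
cmp $t4, 5  (cmp 8,5)
bgt top: taken
lw $t7, 0($t5) → $t7=M[12]=2
sub $t2, $t2, $t7 → $t2=17-2=15
lw $t2, 0($t5) → $t2=M[12]=2
and $t7, $t7, $t2 → $t7=2&2=2
add $t5, $t5, 4 → $t5=12+4=16
sub $t4, $t4, 1 → $t4=8-1=7
cmp $t4, 5  (cmp 7,5)
bgt top: taken
lw $t7, 0($t5) → $t7=M[16]=-6
sub $t2, $t2, $t7 → $t2=2-(-6)=8
lw $t2, 0($t5) → $t2=M[16]=-6
and $t7, $t7, $t2 → $t7=(-6)&(-6)=-6
add $t5, $t5, 4 → $t5=16+4=20
sub $t4, $t4, 1 → $t4=7-1=6
cmp $t4, 5  (cmp 6,5)
bgt top: taken
lw $t7, 0($t5) → $t7=M[20]=1
sub $t2, $t2, $t7 → $t2=(-6)-1=-7
lw $t2, 0($t5) → $t2=M[20]=1
and $t7, $t7, $t2 → $t7=1&1=1
add $t5, $t5, 4 → $t5=20+4=24
sub $t4, $t4, 1 → $t4=6-1=5
cmp $t4, 5  (cmp 5,5)
bgt top: not taken
sw $t2, (0) → M[0]=1
halt.
Total executed instructions: 54.

54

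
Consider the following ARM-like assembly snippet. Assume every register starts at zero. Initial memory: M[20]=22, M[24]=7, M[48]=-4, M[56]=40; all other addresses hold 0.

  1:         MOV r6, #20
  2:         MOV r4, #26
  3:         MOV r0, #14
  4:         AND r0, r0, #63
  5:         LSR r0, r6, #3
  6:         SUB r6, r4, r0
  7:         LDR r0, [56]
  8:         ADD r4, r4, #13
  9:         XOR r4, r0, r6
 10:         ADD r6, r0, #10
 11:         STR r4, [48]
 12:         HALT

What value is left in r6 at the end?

50

MOV r6, #20 → r6=20
MOV r4, #26 → r4=26
MOV r0, #14 → r0=14
AND r0, r0, #63 → r0=14&63=14
LSR r0, r6, #3 → r0=20>>3=2
SUB r6, r4, r0 → r6=26-2=24
LDR r0, [56] → r0=M[56]=40
ADD r4, r4, #13 → r4=26+13=39
XOR r4, r0, r6 → r4=40^24=48
ADD r6, r0, #10 → r6=40+10=50
STR r4, [48] → M[48]=48
halt.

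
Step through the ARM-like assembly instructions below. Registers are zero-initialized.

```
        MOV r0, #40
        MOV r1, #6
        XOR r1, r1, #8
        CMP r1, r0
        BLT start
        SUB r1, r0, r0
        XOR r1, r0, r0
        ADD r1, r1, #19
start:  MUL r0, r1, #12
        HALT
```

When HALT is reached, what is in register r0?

168

MOV r0, #40 → r0=40
MOV r1, #6 → r1=6
XOR r1, r1, #8 → r1=6^8=14
CMP r1, r0  (cmp 14,40)
BLT start: taken
MUL r0, r1, #12 → r0=14*12=168
halt.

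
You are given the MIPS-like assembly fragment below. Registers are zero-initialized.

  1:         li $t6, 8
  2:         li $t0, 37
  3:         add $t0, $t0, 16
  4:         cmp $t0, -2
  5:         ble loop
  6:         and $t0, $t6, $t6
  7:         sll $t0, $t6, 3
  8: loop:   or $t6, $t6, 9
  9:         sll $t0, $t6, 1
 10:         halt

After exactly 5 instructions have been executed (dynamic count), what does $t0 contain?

53

after li $t6, 8: $t6=8
after li $t0, 37: $t0=37
after add $t0, $t0, 16: $t0=37+16=53
cmp $t0, -2  (cmp 53,-2)
ble loop: not taken
After step 5: $t0 = 53.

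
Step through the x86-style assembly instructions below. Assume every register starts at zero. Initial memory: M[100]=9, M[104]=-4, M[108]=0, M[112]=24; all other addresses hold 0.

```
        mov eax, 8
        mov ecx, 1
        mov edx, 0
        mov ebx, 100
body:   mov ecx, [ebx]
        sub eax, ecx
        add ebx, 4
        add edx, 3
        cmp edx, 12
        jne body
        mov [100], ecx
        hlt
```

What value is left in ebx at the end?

116

mov eax, 8 → eax=8
mov ecx, 1 → ecx=1
mov edx, 0 → edx=0
mov ebx, 100 → ebx=100
mov ecx, [ebx] → ecx=M[100]=9
sub eax, ecx → eax=8-9=-1
add ebx, 4 → ebx=100+4=104
add edx, 3 → edx=0+3=3
cmp edx, 12  (cmp 3,12)
jne body: taken
mov ecx, [ebx] → ecx=M[104]=-4
sub eax, ecx → eax=(-1)-(-4)=3
add ebx, 4 → ebx=104+4=108
add edx, 3 → edx=3+3=6
cmp edx, 12  (cmp 6,12)
jne body: taken
mov ecx, [ebx] → ecx=M[108]=0
sub eax, ecx → eax=3-0=3
add ebx, 4 → ebx=108+4=112
add edx, 3 → edx=6+3=9
cmp edx, 12  (cmp 9,12)
jne body: taken
mov ecx, [ebx] → ecx=M[112]=24
sub eax, ecx → eax=3-24=-21
add ebx, 4 → ebx=112+4=116
add edx, 3 → edx=9+3=12
cmp edx, 12  (cmp 12,12)
jne body: not taken
mov [100], ecx → M[100]=24
halt.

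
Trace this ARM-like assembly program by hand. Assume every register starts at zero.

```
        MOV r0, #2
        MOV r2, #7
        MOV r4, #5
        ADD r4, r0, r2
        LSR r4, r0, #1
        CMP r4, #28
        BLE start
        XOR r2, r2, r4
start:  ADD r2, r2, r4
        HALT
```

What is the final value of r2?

8

after MOV r0, #2: r0=2
after MOV r2, #7: r2=7
after MOV r4, #5: r4=5
after ADD r4, r0, r2: r4=2+7=9
after LSR r4, r0, #1: r4=2>>1=1
CMP r4, #28  (cmp 1,28)
BLE start: taken
after ADD r2, r2, r4: r2=7+1=8
halt.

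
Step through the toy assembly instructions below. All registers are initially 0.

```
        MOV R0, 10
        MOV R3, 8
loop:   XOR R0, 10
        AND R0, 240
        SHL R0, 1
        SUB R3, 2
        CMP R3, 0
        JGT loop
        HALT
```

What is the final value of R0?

0

MOV R0, 10 → R0=10
MOV R3, 8 → R3=8
XOR R0, 10 → R0=10^10=0
AND R0, 240 → R0=0&240=0
SHL R0, 1 → R0=0<<1=0
SUB R3, 2 → R3=8-2=6
CMP R3, 0  (cmp 6,0)
JGT loop: taken
XOR R0, 10 → R0=0^10=10
AND R0, 240 → R0=10&240=0
SHL R0, 1 → R0=0<<1=0
SUB R3, 2 → R3=6-2=4
CMP R3, 0  (cmp 4,0)
JGT loop: taken
XOR R0, 10 → R0=0^10=10
AND R0, 240 → R0=10&240=0
SHL R0, 1 → R0=0<<1=0
SUB R3, 2 → R3=4-2=2
CMP R3, 0  (cmp 2,0)
JGT loop: taken
XOR R0, 10 → R0=0^10=10
AND R0, 240 → R0=10&240=0
SHL R0, 1 → R0=0<<1=0
SUB R3, 2 → R3=2-2=0
CMP R3, 0  (cmp 0,0)
JGT loop: not taken
halt.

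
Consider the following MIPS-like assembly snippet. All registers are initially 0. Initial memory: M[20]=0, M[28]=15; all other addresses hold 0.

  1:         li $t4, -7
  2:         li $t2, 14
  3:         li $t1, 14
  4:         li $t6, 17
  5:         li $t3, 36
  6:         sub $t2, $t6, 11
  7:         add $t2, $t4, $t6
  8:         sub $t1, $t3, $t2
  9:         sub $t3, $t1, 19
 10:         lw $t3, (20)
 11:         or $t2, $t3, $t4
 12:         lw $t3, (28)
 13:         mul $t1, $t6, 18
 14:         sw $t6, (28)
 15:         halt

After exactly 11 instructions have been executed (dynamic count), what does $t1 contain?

26

after li $t4, -7: $t4=-7
after li $t2, 14: $t2=14
after li $t1, 14: $t1=14
after li $t6, 17: $t6=17
after li $t3, 36: $t3=36
after sub $t2, $t6, 11: $t2=17-11=6
after add $t2, $t4, $t6: $t2=(-7)+17=10
after sub $t1, $t3, $t2: $t1=36-10=26
after sub $t3, $t1, 19: $t3=26-19=7
after lw $t3, (20): $t3=M[20]=0
after or $t2, $t3, $t4: $t2=0|(-7)=-7
After step 11: $t1 = 26.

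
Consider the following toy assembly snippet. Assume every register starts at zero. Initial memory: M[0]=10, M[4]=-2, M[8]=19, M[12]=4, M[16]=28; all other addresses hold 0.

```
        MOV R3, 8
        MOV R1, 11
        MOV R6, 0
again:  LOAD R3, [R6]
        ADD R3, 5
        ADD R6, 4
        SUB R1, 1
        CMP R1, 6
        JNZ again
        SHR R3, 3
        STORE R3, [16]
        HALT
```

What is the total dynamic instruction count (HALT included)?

36

R3=8
R1=11
R6=0
R3=M[0]=10
R3=10+5=15
R6=0+4=4
R1=11-1=10
CMP R1, 6  (cmp 10,6)
JNZ again: taken
R3=M[4]=-2
R3=(-2)+5=3
R6=4+4=8
R1=10-1=9
CMP R1, 6  (cmp 9,6)
JNZ again: taken
R3=M[8]=19
R3=19+5=24
R6=8+4=12
R1=9-1=8
CMP R1, 6  (cmp 8,6)
JNZ again: taken
R3=M[12]=4
R3=4+5=9
R6=12+4=16
R1=8-1=7
CMP R1, 6  (cmp 7,6)
JNZ again: taken
R3=M[16]=28
R3=28+5=33
R6=16+4=20
R1=7-1=6
CMP R1, 6  (cmp 6,6)
JNZ again: not taken
R3=33>>3=4
STORE R3, [16] → M[16]=4
halt.
Total executed instructions: 36.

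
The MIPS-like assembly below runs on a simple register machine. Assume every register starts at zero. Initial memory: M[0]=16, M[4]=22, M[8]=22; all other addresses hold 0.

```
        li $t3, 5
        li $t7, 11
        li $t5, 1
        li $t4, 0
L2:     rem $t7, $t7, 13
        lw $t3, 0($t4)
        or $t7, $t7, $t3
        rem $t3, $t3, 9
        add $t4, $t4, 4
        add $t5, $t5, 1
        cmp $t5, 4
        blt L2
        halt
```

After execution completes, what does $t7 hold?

$t3=5
$t7=11
$t5=1
$t4=0
$t7=11%13=11
$t3=M[0]=16
$t7=11|16=27
$t3=16%9=7
$t4=0+4=4
$t5=1+1=2
cmp $t5, 4  (cmp 2,4)
blt L2: taken
$t7=27%13=1
$t3=M[4]=22
$t7=1|22=23
$t3=22%9=4
$t4=4+4=8
$t5=2+1=3
cmp $t5, 4  (cmp 3,4)
blt L2: taken
$t7=23%13=10
$t3=M[8]=22
$t7=10|22=30
$t3=22%9=4
$t4=8+4=12
$t5=3+1=4
cmp $t5, 4  (cmp 4,4)
blt L2: not taken
halt.

30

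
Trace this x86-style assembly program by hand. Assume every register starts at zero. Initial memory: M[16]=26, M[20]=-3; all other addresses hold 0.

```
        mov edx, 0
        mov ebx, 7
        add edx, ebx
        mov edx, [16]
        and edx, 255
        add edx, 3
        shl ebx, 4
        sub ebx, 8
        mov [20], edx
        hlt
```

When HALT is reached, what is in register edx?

29

mov edx, 0 → edx=0
mov ebx, 7 → ebx=7
add edx, ebx → edx=0+7=7
mov edx, [16] → edx=M[16]=26
and edx, 255 → edx=26&255=26
add edx, 3 → edx=26+3=29
shl ebx, 4 → ebx=7<<4=112
sub ebx, 8 → ebx=112-8=104
mov [20], edx → M[20]=29
halt.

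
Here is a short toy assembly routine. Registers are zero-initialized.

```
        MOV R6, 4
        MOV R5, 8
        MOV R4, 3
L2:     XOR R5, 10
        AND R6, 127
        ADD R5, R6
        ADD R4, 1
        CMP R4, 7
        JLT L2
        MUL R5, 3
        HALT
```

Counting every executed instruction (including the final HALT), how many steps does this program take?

29

after MOV R6, 4: R6=4
after MOV R5, 8: R5=8
after MOV R4, 3: R4=3
after XOR R5, 10: R5=8^10=2
after AND R6, 127: R6=4&127=4
after ADD R5, R6: R5=2+4=6
after ADD R4, 1: R4=3+1=4
CMP R4, 7  (cmp 4,7)
JLT L2: taken
after XOR R5, 10: R5=6^10=12
after AND R6, 127: R6=4&127=4
after ADD R5, R6: R5=12+4=16
after ADD R4, 1: R4=4+1=5
CMP R4, 7  (cmp 5,7)
JLT L2: taken
after XOR R5, 10: R5=16^10=26
after AND R6, 127: R6=4&127=4
after ADD R5, R6: R5=26+4=30
after ADD R4, 1: R4=5+1=6
CMP R4, 7  (cmp 6,7)
JLT L2: taken
after XOR R5, 10: R5=30^10=20
after AND R6, 127: R6=4&127=4
after ADD R5, R6: R5=20+4=24
after ADD R4, 1: R4=6+1=7
CMP R4, 7  (cmp 7,7)
JLT L2: not taken
after MUL R5, 3: R5=24*3=72
halt.
Total executed instructions: 29.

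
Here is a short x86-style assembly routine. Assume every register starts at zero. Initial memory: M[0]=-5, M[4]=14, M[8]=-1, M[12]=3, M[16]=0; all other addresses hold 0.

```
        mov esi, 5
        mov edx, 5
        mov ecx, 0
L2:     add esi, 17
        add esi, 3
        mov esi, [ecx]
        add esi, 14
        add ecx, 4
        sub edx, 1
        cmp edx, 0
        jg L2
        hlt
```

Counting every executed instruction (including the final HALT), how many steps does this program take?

44

mov esi, 5 → esi=5
mov edx, 5 → edx=5
mov ecx, 0 → ecx=0
add esi, 17 → esi=5+17=22
add esi, 3 → esi=22+3=25
mov esi, [ecx] → esi=M[0]=-5
add esi, 14 → esi=(-5)+14=9
add ecx, 4 → ecx=0+4=4
sub edx, 1 → edx=5-1=4
cmp edx, 0  (cmp 4,0)
jg L2: taken
add esi, 17 → esi=9+17=26
add esi, 3 → esi=26+3=29
mov esi, [ecx] → esi=M[4]=14
add esi, 14 → esi=14+14=28
add ecx, 4 → ecx=4+4=8
sub edx, 1 → edx=4-1=3
cmp edx, 0  (cmp 3,0)
jg L2: taken
add esi, 17 → esi=28+17=45
add esi, 3 → esi=45+3=48
mov esi, [ecx] → esi=M[8]=-1
add esi, 14 → esi=(-1)+14=13
add ecx, 4 → ecx=8+4=12
sub edx, 1 → edx=3-1=2
cmp edx, 0  (cmp 2,0)
jg L2: taken
add esi, 17 → esi=13+17=30
add esi, 3 → esi=30+3=33
mov esi, [ecx] → esi=M[12]=3
add esi, 14 → esi=3+14=17
add ecx, 4 → ecx=12+4=16
sub edx, 1 → edx=2-1=1
cmp edx, 0  (cmp 1,0)
jg L2: taken
add esi, 17 → esi=17+17=34
add esi, 3 → esi=34+3=37
mov esi, [ecx] → esi=M[16]=0
add esi, 14 → esi=0+14=14
add ecx, 4 → ecx=16+4=20
sub edx, 1 → edx=1-1=0
cmp edx, 0  (cmp 0,0)
jg L2: not taken
halt.
Total executed instructions: 44.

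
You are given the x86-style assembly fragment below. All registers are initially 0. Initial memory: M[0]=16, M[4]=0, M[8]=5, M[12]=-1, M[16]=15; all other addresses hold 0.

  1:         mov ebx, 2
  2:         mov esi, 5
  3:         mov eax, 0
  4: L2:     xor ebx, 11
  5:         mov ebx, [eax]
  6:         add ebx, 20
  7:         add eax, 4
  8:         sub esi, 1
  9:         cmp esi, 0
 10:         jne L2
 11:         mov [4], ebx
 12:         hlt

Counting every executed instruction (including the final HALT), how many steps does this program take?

after mov ebx, 2: ebx=2
after mov esi, 5: esi=5
after mov eax, 0: eax=0
after xor ebx, 11: ebx=2^11=9
after mov ebx, [eax]: ebx=M[0]=16
after add ebx, 20: ebx=16+20=36
after add eax, 4: eax=0+4=4
after sub esi, 1: esi=5-1=4
cmp esi, 0  (cmp 4,0)
jne L2: taken
after xor ebx, 11: ebx=36^11=47
after mov ebx, [eax]: ebx=M[4]=0
after add ebx, 20: ebx=0+20=20
after add eax, 4: eax=4+4=8
after sub esi, 1: esi=4-1=3
cmp esi, 0  (cmp 3,0)
jne L2: taken
after xor ebx, 11: ebx=20^11=31
after mov ebx, [eax]: ebx=M[8]=5
after add ebx, 20: ebx=5+20=25
after add eax, 4: eax=8+4=12
after sub esi, 1: esi=3-1=2
cmp esi, 0  (cmp 2,0)
jne L2: taken
after xor ebx, 11: ebx=25^11=18
after mov ebx, [eax]: ebx=M[12]=-1
after add ebx, 20: ebx=(-1)+20=19
after add eax, 4: eax=12+4=16
after sub esi, 1: esi=2-1=1
cmp esi, 0  (cmp 1,0)
jne L2: taken
after xor ebx, 11: ebx=19^11=24
after mov ebx, [eax]: ebx=M[16]=15
after add ebx, 20: ebx=15+20=35
after add eax, 4: eax=16+4=20
after sub esi, 1: esi=1-1=0
cmp esi, 0  (cmp 0,0)
jne L2: not taken
mov [4], ebx → M[4]=35
halt.
Total executed instructions: 40.

40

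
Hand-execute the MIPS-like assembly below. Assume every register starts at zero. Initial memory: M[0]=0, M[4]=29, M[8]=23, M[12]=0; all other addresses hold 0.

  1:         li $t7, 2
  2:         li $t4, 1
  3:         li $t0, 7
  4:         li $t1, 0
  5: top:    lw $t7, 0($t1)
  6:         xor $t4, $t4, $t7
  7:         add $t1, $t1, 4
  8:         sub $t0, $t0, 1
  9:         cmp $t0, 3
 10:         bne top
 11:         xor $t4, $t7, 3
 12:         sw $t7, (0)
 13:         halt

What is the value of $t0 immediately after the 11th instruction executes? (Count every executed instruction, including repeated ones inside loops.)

after li $t7, 2: $t7=2
after li $t4, 1: $t4=1
after li $t0, 7: $t0=7
after li $t1, 0: $t1=0
after lw $t7, 0($t1): $t7=M[0]=0
after xor $t4, $t4, $t7: $t4=1^0=1
after add $t1, $t1, 4: $t1=0+4=4
after sub $t0, $t0, 1: $t0=7-1=6
cmp $t0, 3  (cmp 6,3)
bne top: taken
after lw $t7, 0($t1): $t7=M[4]=29
After step 11: $t0 = 6.

6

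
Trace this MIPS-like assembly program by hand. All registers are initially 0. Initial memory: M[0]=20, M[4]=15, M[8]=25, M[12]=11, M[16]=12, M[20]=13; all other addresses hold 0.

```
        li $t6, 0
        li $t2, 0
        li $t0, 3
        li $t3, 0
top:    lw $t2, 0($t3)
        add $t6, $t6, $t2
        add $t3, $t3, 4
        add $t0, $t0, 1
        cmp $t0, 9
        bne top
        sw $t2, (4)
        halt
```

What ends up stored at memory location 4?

13

li $t6, 0 → $t6=0
li $t2, 0 → $t2=0
li $t0, 3 → $t0=3
li $t3, 0 → $t3=0
lw $t2, 0($t3) → $t2=M[0]=20
add $t6, $t6, $t2 → $t6=0+20=20
add $t3, $t3, 4 → $t3=0+4=4
add $t0, $t0, 1 → $t0=3+1=4
cmp $t0, 9  (cmp 4,9)
bne top: taken
lw $t2, 0($t3) → $t2=M[4]=15
add $t6, $t6, $t2 → $t6=20+15=35
add $t3, $t3, 4 → $t3=4+4=8
add $t0, $t0, 1 → $t0=4+1=5
cmp $t0, 9  (cmp 5,9)
bne top: taken
lw $t2, 0($t3) → $t2=M[8]=25
add $t6, $t6, $t2 → $t6=35+25=60
add $t3, $t3, 4 → $t3=8+4=12
add $t0, $t0, 1 → $t0=5+1=6
cmp $t0, 9  (cmp 6,9)
bne top: taken
lw $t2, 0($t3) → $t2=M[12]=11
add $t6, $t6, $t2 → $t6=60+11=71
add $t3, $t3, 4 → $t3=12+4=16
add $t0, $t0, 1 → $t0=6+1=7
cmp $t0, 9  (cmp 7,9)
bne top: taken
lw $t2, 0($t3) → $t2=M[16]=12
add $t6, $t6, $t2 → $t6=71+12=83
add $t3, $t3, 4 → $t3=16+4=20
add $t0, $t0, 1 → $t0=7+1=8
cmp $t0, 9  (cmp 8,9)
bne top: taken
lw $t2, 0($t3) → $t2=M[20]=13
add $t6, $t6, $t2 → $t6=83+13=96
add $t3, $t3, 4 → $t3=20+4=24
add $t0, $t0, 1 → $t0=8+1=9
cmp $t0, 9  (cmp 9,9)
bne top: not taken
sw $t2, (4) → M[4]=13
halt.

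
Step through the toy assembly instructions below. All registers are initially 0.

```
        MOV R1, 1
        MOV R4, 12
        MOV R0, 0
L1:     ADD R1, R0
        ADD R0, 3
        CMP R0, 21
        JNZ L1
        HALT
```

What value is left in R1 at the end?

MOV R1, 1 → R1=1
MOV R4, 12 → R4=12
MOV R0, 0 → R0=0
ADD R1, R0 → R1=1+0=1
ADD R0, 3 → R0=0+3=3
CMP R0, 21  (cmp 3,21)
JNZ L1: taken
ADD R1, R0 → R1=1+3=4
ADD R0, 3 → R0=3+3=6
CMP R0, 21  (cmp 6,21)
JNZ L1: taken
ADD R1, R0 → R1=4+6=10
ADD R0, 3 → R0=6+3=9
CMP R0, 21  (cmp 9,21)
JNZ L1: taken
ADD R1, R0 → R1=10+9=19
ADD R0, 3 → R0=9+3=12
CMP R0, 21  (cmp 12,21)
JNZ L1: taken
ADD R1, R0 → R1=19+12=31
ADD R0, 3 → R0=12+3=15
CMP R0, 21  (cmp 15,21)
JNZ L1: taken
ADD R1, R0 → R1=31+15=46
ADD R0, 3 → R0=15+3=18
CMP R0, 21  (cmp 18,21)
JNZ L1: taken
ADD R1, R0 → R1=46+18=64
ADD R0, 3 → R0=18+3=21
CMP R0, 21  (cmp 21,21)
JNZ L1: not taken
halt.

64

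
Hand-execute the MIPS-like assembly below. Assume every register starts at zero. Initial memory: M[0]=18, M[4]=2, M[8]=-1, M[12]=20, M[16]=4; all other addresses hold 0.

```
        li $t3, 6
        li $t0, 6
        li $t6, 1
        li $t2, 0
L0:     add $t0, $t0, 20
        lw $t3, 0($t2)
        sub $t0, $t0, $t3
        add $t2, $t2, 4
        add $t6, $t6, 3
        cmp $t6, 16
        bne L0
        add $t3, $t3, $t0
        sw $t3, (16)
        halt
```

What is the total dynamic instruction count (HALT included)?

after li $t3, 6: $t3=6
after li $t0, 6: $t0=6
after li $t6, 1: $t6=1
after li $t2, 0: $t2=0
after add $t0, $t0, 20: $t0=6+20=26
after lw $t3, 0($t2): $t3=M[0]=18
after sub $t0, $t0, $t3: $t0=26-18=8
after add $t2, $t2, 4: $t2=0+4=4
after add $t6, $t6, 3: $t6=1+3=4
cmp $t6, 16  (cmp 4,16)
bne L0: taken
after add $t0, $t0, 20: $t0=8+20=28
after lw $t3, 0($t2): $t3=M[4]=2
after sub $t0, $t0, $t3: $t0=28-2=26
after add $t2, $t2, 4: $t2=4+4=8
after add $t6, $t6, 3: $t6=4+3=7
cmp $t6, 16  (cmp 7,16)
bne L0: taken
after add $t0, $t0, 20: $t0=26+20=46
after lw $t3, 0($t2): $t3=M[8]=-1
after sub $t0, $t0, $t3: $t0=46-(-1)=47
after add $t2, $t2, 4: $t2=8+4=12
after add $t6, $t6, 3: $t6=7+3=10
cmp $t6, 16  (cmp 10,16)
bne L0: taken
after add $t0, $t0, 20: $t0=47+20=67
after lw $t3, 0($t2): $t3=M[12]=20
after sub $t0, $t0, $t3: $t0=67-20=47
after add $t2, $t2, 4: $t2=12+4=16
after add $t6, $t6, 3: $t6=10+3=13
cmp $t6, 16  (cmp 13,16)
bne L0: taken
after add $t0, $t0, 20: $t0=47+20=67
after lw $t3, 0($t2): $t3=M[16]=4
after sub $t0, $t0, $t3: $t0=67-4=63
after add $t2, $t2, 4: $t2=16+4=20
after add $t6, $t6, 3: $t6=13+3=16
cmp $t6, 16  (cmp 16,16)
bne L0: not taken
after add $t3, $t3, $t0: $t3=4+63=67
sw $t3, (16) → M[16]=67
halt.
Total executed instructions: 42.

42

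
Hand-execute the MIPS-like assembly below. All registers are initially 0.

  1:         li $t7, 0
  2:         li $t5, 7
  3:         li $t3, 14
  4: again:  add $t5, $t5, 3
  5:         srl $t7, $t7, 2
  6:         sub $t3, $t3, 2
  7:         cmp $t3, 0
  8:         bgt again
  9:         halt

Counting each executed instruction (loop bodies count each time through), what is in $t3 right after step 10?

$t7=0
$t5=7
$t3=14
$t5=7+3=10
$t7=0>>2=0
$t3=14-2=12
cmp $t3, 0  (cmp 12,0)
bgt again: taken
$t5=10+3=13
$t7=0>>2=0
After step 10: $t3 = 12.

12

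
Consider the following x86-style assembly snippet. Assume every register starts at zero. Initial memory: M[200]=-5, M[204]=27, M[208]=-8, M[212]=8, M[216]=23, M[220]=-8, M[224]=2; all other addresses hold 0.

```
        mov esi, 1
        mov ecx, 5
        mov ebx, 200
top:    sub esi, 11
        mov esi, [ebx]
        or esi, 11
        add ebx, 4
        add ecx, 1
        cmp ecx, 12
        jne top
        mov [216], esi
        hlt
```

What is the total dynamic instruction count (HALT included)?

esi=1
ecx=5
ebx=200
esi=1-11=-10
esi=M[200]=-5
esi=(-5)|11=-5
ebx=200+4=204
ecx=5+1=6
cmp ecx, 12  (cmp 6,12)
jne top: taken
esi=(-5)-11=-16
esi=M[204]=27
esi=27|11=27
ebx=204+4=208
ecx=6+1=7
cmp ecx, 12  (cmp 7,12)
jne top: taken
esi=27-11=16
esi=M[208]=-8
esi=(-8)|11=-5
ebx=208+4=212
ecx=7+1=8
cmp ecx, 12  (cmp 8,12)
jne top: taken
esi=(-5)-11=-16
esi=M[212]=8
esi=8|11=11
ebx=212+4=216
ecx=8+1=9
cmp ecx, 12  (cmp 9,12)
jne top: taken
esi=11-11=0
esi=M[216]=23
esi=23|11=31
ebx=216+4=220
ecx=9+1=10
cmp ecx, 12  (cmp 10,12)
jne top: taken
esi=31-11=20
esi=M[220]=-8
esi=(-8)|11=-5
ebx=220+4=224
ecx=10+1=11
cmp ecx, 12  (cmp 11,12)
jne top: taken
esi=(-5)-11=-16
esi=M[224]=2
esi=2|11=11
ebx=224+4=228
ecx=11+1=12
cmp ecx, 12  (cmp 12,12)
jne top: not taken
mov [216], esi → M[216]=11
halt.
Total executed instructions: 54.

54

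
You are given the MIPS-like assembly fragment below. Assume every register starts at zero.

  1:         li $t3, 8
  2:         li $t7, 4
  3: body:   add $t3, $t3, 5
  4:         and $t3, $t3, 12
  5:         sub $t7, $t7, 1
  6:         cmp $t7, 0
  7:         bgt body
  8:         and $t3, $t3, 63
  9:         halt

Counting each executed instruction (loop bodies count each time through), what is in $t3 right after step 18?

9

after li $t3, 8: $t3=8
after li $t7, 4: $t7=4
after add $t3, $t3, 5: $t3=8+5=13
after and $t3, $t3, 12: $t3=13&12=12
after sub $t7, $t7, 1: $t7=4-1=3
cmp $t7, 0  (cmp 3,0)
bgt body: taken
after add $t3, $t3, 5: $t3=12+5=17
after and $t3, $t3, 12: $t3=17&12=0
after sub $t7, $t7, 1: $t7=3-1=2
cmp $t7, 0  (cmp 2,0)
bgt body: taken
after add $t3, $t3, 5: $t3=0+5=5
after and $t3, $t3, 12: $t3=5&12=4
after sub $t7, $t7, 1: $t7=2-1=1
cmp $t7, 0  (cmp 1,0)
bgt body: taken
after add $t3, $t3, 5: $t3=4+5=9
After step 18: $t3 = 9.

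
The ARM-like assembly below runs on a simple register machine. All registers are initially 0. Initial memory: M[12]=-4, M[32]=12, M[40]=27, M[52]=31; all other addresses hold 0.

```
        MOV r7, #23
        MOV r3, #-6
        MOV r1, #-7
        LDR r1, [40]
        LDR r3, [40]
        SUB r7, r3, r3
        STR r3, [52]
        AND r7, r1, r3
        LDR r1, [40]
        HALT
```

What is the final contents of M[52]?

27

MOV r7, #23 → r7=23
MOV r3, #-6 → r3=-6
MOV r1, #-7 → r1=-7
LDR r1, [40] → r1=M[40]=27
LDR r3, [40] → r3=M[40]=27
SUB r7, r3, r3 → r7=27-27=0
STR r3, [52] → M[52]=27
AND r7, r1, r3 → r7=27&27=27
LDR r1, [40] → r1=M[40]=27
halt.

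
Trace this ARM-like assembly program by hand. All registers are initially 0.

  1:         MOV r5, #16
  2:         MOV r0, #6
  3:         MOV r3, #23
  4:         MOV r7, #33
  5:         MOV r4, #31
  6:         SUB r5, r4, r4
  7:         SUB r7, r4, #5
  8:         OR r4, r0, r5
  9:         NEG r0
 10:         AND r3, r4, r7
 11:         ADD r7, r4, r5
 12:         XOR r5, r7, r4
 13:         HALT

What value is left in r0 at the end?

-6

r5=16
r0=6
r3=23
r7=33
r4=31
r5=31-31=0
r7=31-5=26
r4=6|0=6
r0=-(6)=-6
r3=6&26=2
r7=6+0=6
r5=6^6=0
halt.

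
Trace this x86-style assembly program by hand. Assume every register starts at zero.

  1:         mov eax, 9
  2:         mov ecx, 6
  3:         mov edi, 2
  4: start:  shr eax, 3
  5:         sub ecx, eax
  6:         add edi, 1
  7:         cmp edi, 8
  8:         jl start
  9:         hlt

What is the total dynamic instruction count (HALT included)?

34

after mov eax, 9: eax=9
after mov ecx, 6: ecx=6
after mov edi, 2: edi=2
after shr eax, 3: eax=9>>3=1
after sub ecx, eax: ecx=6-1=5
after add edi, 1: edi=2+1=3
cmp edi, 8  (cmp 3,8)
jl start: taken
after shr eax, 3: eax=1>>3=0
after sub ecx, eax: ecx=5-0=5
after add edi, 1: edi=3+1=4
cmp edi, 8  (cmp 4,8)
jl start: taken
after shr eax, 3: eax=0>>3=0
after sub ecx, eax: ecx=5-0=5
after add edi, 1: edi=4+1=5
cmp edi, 8  (cmp 5,8)
jl start: taken
after shr eax, 3: eax=0>>3=0
after sub ecx, eax: ecx=5-0=5
after add edi, 1: edi=5+1=6
cmp edi, 8  (cmp 6,8)
jl start: taken
after shr eax, 3: eax=0>>3=0
after sub ecx, eax: ecx=5-0=5
after add edi, 1: edi=6+1=7
cmp edi, 8  (cmp 7,8)
jl start: taken
after shr eax, 3: eax=0>>3=0
after sub ecx, eax: ecx=5-0=5
after add edi, 1: edi=7+1=8
cmp edi, 8  (cmp 8,8)
jl start: not taken
halt.
Total executed instructions: 34.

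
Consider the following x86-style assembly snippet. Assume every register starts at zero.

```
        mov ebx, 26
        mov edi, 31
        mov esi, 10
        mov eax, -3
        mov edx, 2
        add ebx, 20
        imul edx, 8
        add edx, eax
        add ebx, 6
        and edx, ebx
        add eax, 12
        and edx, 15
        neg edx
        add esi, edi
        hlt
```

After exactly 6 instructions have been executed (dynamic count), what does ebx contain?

ebx=26
edi=31
esi=10
eax=-3
edx=2
ebx=26+20=46
After step 6: ebx = 46.

46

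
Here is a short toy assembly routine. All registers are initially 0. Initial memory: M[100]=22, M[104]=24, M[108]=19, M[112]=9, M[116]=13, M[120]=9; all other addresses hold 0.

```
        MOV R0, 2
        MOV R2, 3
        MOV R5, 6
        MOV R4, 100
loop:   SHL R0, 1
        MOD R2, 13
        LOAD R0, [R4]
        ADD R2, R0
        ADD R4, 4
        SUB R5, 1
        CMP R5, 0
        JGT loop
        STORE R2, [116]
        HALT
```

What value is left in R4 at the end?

MOV R0, 2 → R0=2
MOV R2, 3 → R2=3
MOV R5, 6 → R5=6
MOV R4, 100 → R4=100
SHL R0, 1 → R0=2<<1=4
MOD R2, 13 → R2=3%13=3
LOAD R0, [R4] → R0=M[100]=22
ADD R2, R0 → R2=3+22=25
ADD R4, 4 → R4=100+4=104
SUB R5, 1 → R5=6-1=5
CMP R5, 0  (cmp 5,0)
JGT loop: taken
SHL R0, 1 → R0=22<<1=44
MOD R2, 13 → R2=25%13=12
LOAD R0, [R4] → R0=M[104]=24
ADD R2, R0 → R2=12+24=36
ADD R4, 4 → R4=104+4=108
SUB R5, 1 → R5=5-1=4
CMP R5, 0  (cmp 4,0)
JGT loop: taken
SHL R0, 1 → R0=24<<1=48
MOD R2, 13 → R2=36%13=10
LOAD R0, [R4] → R0=M[108]=19
ADD R2, R0 → R2=10+19=29
ADD R4, 4 → R4=108+4=112
SUB R5, 1 → R5=4-1=3
CMP R5, 0  (cmp 3,0)
JGT loop: taken
SHL R0, 1 → R0=19<<1=38
MOD R2, 13 → R2=29%13=3
LOAD R0, [R4] → R0=M[112]=9
ADD R2, R0 → R2=3+9=12
ADD R4, 4 → R4=112+4=116
SUB R5, 1 → R5=3-1=2
CMP R5, 0  (cmp 2,0)
JGT loop: taken
SHL R0, 1 → R0=9<<1=18
MOD R2, 13 → R2=12%13=12
LOAD R0, [R4] → R0=M[116]=13
ADD R2, R0 → R2=12+13=25
ADD R4, 4 → R4=116+4=120
SUB R5, 1 → R5=2-1=1
CMP R5, 0  (cmp 1,0)
JGT loop: taken
SHL R0, 1 → R0=13<<1=26
MOD R2, 13 → R2=25%13=12
LOAD R0, [R4] → R0=M[120]=9
ADD R2, R0 → R2=12+9=21
ADD R4, 4 → R4=120+4=124
SUB R5, 1 → R5=1-1=0
CMP R5, 0  (cmp 0,0)
JGT loop: not taken
STORE R2, [116] → M[116]=21
halt.

124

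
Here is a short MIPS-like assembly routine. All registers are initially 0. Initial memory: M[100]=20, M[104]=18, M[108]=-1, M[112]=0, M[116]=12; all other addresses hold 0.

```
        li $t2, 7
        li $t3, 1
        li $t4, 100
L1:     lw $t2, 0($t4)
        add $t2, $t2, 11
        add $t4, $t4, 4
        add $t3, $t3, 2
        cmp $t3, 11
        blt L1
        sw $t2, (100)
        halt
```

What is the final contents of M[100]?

23

after li $t2, 7: $t2=7
after li $t3, 1: $t3=1
after li $t4, 100: $t4=100
after lw $t2, 0($t4): $t2=M[100]=20
after add $t2, $t2, 11: $t2=20+11=31
after add $t4, $t4, 4: $t4=100+4=104
after add $t3, $t3, 2: $t3=1+2=3
cmp $t3, 11  (cmp 3,11)
blt L1: taken
after lw $t2, 0($t4): $t2=M[104]=18
after add $t2, $t2, 11: $t2=18+11=29
after add $t4, $t4, 4: $t4=104+4=108
after add $t3, $t3, 2: $t3=3+2=5
cmp $t3, 11  (cmp 5,11)
blt L1: taken
after lw $t2, 0($t4): $t2=M[108]=-1
after add $t2, $t2, 11: $t2=(-1)+11=10
after add $t4, $t4, 4: $t4=108+4=112
after add $t3, $t3, 2: $t3=5+2=7
cmp $t3, 11  (cmp 7,11)
blt L1: taken
after lw $t2, 0($t4): $t2=M[112]=0
after add $t2, $t2, 11: $t2=0+11=11
after add $t4, $t4, 4: $t4=112+4=116
after add $t3, $t3, 2: $t3=7+2=9
cmp $t3, 11  (cmp 9,11)
blt L1: taken
after lw $t2, 0($t4): $t2=M[116]=12
after add $t2, $t2, 11: $t2=12+11=23
after add $t4, $t4, 4: $t4=116+4=120
after add $t3, $t3, 2: $t3=9+2=11
cmp $t3, 11  (cmp 11,11)
blt L1: not taken
sw $t2, (100) → M[100]=23
halt.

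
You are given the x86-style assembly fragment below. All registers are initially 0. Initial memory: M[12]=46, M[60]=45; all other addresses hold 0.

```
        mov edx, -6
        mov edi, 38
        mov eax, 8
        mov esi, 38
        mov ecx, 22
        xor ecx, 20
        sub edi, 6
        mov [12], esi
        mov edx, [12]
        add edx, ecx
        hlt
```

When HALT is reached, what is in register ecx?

2

edx=-6
edi=38
eax=8
esi=38
ecx=22
ecx=22^20=2
edi=38-6=32
mov [12], esi → M[12]=38
edx=M[12]=38
edx=38+2=40
halt.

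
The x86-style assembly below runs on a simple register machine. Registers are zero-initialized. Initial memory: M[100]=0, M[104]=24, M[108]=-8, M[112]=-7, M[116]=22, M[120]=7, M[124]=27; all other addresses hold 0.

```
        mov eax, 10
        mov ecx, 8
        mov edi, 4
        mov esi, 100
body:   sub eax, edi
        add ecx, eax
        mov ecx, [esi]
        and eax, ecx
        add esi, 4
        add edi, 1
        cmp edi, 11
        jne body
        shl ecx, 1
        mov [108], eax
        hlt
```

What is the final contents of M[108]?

eax=10
ecx=8
edi=4
esi=100
eax=10-4=6
ecx=8+6=14
ecx=M[100]=0
eax=6&0=0
esi=100+4=104
edi=4+1=5
cmp edi, 11  (cmp 5,11)
jne body: taken
eax=0-5=-5
ecx=0+(-5)=-5
ecx=M[104]=24
eax=(-5)&24=24
esi=104+4=108
edi=5+1=6
cmp edi, 11  (cmp 6,11)
jne body: taken
eax=24-6=18
ecx=24+18=42
ecx=M[108]=-8
eax=18&(-8)=16
esi=108+4=112
edi=6+1=7
cmp edi, 11  (cmp 7,11)
jne body: taken
eax=16-7=9
ecx=(-8)+9=1
ecx=M[112]=-7
eax=9&(-7)=9
esi=112+4=116
edi=7+1=8
cmp edi, 11  (cmp 8,11)
jne body: taken
eax=9-8=1
ecx=(-7)+1=-6
ecx=M[116]=22
eax=1&22=0
esi=116+4=120
edi=8+1=9
cmp edi, 11  (cmp 9,11)
jne body: taken
eax=0-9=-9
ecx=22+(-9)=13
ecx=M[120]=7
eax=(-9)&7=7
esi=120+4=124
edi=9+1=10
cmp edi, 11  (cmp 10,11)
jne body: taken
eax=7-10=-3
ecx=7+(-3)=4
ecx=M[124]=27
eax=(-3)&27=25
esi=124+4=128
edi=10+1=11
cmp edi, 11  (cmp 11,11)
jne body: not taken
ecx=27<<1=54
mov [108], eax → M[108]=25
halt.

25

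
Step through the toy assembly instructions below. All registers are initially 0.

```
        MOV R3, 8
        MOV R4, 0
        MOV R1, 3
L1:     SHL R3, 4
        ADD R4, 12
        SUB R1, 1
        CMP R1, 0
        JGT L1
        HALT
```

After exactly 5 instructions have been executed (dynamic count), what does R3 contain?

128

R3=8
R4=0
R1=3
R3=8<<4=128
R4=0+12=12
After step 5: R3 = 128.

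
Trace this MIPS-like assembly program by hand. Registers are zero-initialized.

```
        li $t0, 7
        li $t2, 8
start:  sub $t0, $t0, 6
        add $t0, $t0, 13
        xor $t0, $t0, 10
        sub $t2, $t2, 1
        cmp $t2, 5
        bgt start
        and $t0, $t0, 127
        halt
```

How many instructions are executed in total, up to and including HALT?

li $t0, 7 → $t0=7
li $t2, 8 → $t2=8
sub $t0, $t0, 6 → $t0=7-6=1
add $t0, $t0, 13 → $t0=1+13=14
xor $t0, $t0, 10 → $t0=14^10=4
sub $t2, $t2, 1 → $t2=8-1=7
cmp $t2, 5  (cmp 7,5)
bgt start: taken
sub $t0, $t0, 6 → $t0=4-6=-2
add $t0, $t0, 13 → $t0=(-2)+13=11
xor $t0, $t0, 10 → $t0=11^10=1
sub $t2, $t2, 1 → $t2=7-1=6
cmp $t2, 5  (cmp 6,5)
bgt start: taken
sub $t0, $t0, 6 → $t0=1-6=-5
add $t0, $t0, 13 → $t0=(-5)+13=8
xor $t0, $t0, 10 → $t0=8^10=2
sub $t2, $t2, 1 → $t2=6-1=5
cmp $t2, 5  (cmp 5,5)
bgt start: not taken
and $t0, $t0, 127 → $t0=2&127=2
halt.
Total executed instructions: 22.

22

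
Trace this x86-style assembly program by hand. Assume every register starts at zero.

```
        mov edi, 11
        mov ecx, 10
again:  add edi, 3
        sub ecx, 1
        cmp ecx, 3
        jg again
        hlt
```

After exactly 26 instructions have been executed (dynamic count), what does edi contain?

29

edi=11
ecx=10
edi=11+3=14
ecx=10-1=9
cmp ecx, 3  (cmp 9,3)
jg again: taken
edi=14+3=17
ecx=9-1=8
cmp ecx, 3  (cmp 8,3)
jg again: taken
edi=17+3=20
ecx=8-1=7
cmp ecx, 3  (cmp 7,3)
jg again: taken
edi=20+3=23
ecx=7-1=6
cmp ecx, 3  (cmp 6,3)
jg again: taken
edi=23+3=26
ecx=6-1=5
cmp ecx, 3  (cmp 5,3)
jg again: taken
edi=26+3=29
ecx=5-1=4
cmp ecx, 3  (cmp 4,3)
jg again: taken
After step 26: edi = 29.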